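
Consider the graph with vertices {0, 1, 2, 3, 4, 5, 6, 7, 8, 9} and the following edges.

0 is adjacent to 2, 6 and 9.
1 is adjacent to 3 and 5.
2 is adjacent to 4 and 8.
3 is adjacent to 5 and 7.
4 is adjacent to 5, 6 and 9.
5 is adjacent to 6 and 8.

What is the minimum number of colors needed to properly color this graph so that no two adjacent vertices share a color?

3

1, 3, 5 form a triangle, so at least 3 colors are needed.
3 colors suffice: color red → {0, 5, 7}; color blue → {3, 4, 8}; color green → {1, 2, 6, 9}. Each edge has distinct colors on its endpoints.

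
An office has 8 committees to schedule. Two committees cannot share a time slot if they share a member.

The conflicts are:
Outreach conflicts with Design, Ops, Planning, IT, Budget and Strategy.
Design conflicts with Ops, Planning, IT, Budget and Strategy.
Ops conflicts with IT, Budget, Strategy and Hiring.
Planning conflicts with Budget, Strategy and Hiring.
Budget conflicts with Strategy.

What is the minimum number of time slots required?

5

Outreach, Design, Ops, Budget, Strategy pairwise conflict, so at least 5 time slots are needed.
5 time slots suffice: Outreach=2, Design=3, Ops=1, Planning=1, IT=4, Budget=5, Strategy=4, Hiring=2. Every pair that conflicts lands in different time slots.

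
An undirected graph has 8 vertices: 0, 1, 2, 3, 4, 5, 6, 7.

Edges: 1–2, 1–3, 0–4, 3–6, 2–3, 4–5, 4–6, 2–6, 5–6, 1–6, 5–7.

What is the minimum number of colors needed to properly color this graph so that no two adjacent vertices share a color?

4

1, 2, 3, 6 form a clique, so at least 4 colors are needed.
4 colors suffice: color a → {0, 6, 7}; color b → {2, 5}; color c → {1, 4}; color d → {3}. Each edge has distinct colors on its endpoints.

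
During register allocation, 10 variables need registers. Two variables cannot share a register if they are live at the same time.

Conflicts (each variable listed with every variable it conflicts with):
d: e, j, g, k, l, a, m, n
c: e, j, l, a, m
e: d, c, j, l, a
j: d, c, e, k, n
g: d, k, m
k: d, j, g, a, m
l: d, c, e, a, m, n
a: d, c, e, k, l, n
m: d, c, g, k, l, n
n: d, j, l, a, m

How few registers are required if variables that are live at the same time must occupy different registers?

4

d, l, a, n all conflict with each other, so at least 4 registers are needed.
4 registers suffice: register 1 → {d, c}; register 2 → {j, a, m}; register 3 → {k, l}; register 4 → {e, g, n}. No two conflicting variables share a register.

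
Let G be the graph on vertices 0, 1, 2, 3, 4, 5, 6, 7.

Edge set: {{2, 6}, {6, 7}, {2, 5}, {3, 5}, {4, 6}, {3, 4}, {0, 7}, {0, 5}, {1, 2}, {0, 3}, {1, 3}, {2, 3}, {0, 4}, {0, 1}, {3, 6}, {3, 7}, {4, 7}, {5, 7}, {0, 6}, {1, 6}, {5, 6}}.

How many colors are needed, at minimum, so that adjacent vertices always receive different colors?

0, 3, 4, 6, 7 are mutually adjacent (a clique of size 5), so at least 5 colors are needed.
A valid assignment using 5 colors: 0=c, 1=d, 2=c, 3=b, 4=d, 5=d, 6=a, 7=e. Every edge joins two different colors.

5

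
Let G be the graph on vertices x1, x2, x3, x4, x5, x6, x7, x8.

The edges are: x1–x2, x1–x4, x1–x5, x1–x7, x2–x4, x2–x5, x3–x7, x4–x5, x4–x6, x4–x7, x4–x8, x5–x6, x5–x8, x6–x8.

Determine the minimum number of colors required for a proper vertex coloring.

4

x4, x5, x6, x8 form a clique, so at least 4 colors are needed.
4 colors suffice: color 1 → {x3, x4}; color 2 → {x5, x7}; color 3 → {x1, x6}; color 4 → {x2, x8}. No two adjacent vertices share a color.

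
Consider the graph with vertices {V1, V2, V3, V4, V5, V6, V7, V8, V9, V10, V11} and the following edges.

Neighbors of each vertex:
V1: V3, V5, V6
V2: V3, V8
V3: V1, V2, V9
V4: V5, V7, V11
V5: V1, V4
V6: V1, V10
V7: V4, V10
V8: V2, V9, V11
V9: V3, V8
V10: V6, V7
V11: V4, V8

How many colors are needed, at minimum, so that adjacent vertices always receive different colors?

3

The cycle V1-V5-V4-V11-V8-V2-V3-V1 has odd length 7, so it cannot be 2-colored; at least 3 colors are needed.
3 colors suffice: color 1 → {V1, V4, V8, V10}; color 2 → {V3, V5, V6, V7, V11}; color 3 → {V2, V9}. Each edge has distinct colors on its endpoints.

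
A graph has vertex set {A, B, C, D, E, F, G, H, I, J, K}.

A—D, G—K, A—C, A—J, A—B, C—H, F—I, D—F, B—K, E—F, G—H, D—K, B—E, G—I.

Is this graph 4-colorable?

Yes

The chromatic number is 3. The cycle I-F-D-K-G-I has odd length 5, so it cannot be 2-colored; at least 3 colors are needed.
3 colors suffice: color 1 → {A, F, H, K}; color 2 → {B, C, D, G, J}; color 3 → {E, I}.
Since 4 ≥ 3, a proper 4-coloring certainly exists.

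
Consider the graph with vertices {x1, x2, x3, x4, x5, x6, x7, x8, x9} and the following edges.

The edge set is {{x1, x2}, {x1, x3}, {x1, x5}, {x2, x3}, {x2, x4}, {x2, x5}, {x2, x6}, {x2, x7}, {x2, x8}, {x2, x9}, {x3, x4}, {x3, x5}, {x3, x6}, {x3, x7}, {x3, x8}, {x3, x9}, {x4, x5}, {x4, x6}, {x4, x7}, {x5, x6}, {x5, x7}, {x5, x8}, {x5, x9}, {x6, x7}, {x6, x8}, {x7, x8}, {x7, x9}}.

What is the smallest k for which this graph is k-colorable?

x2, x3, x5, x6, x7, x8 form a clique, so at least 6 colors are needed.
A valid assignment using 6 colors: x1=4, x2=3, x3=2, x4=6, x5=1, x6=5, x7=4, x8=6, x9=5. No two adjacent vertices share a color.

6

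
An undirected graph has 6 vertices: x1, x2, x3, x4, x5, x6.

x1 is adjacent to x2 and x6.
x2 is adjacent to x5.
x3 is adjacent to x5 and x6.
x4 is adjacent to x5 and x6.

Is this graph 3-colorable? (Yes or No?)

Yes

The chromatic number is 3. The cycle x5-x2-x1-x6-x4-x5 has odd length 5, so it cannot be 2-colored; at least 3 colors are needed.
3 colors suffice: color 1 → {x5, x6}; color 2 → {x1, x3, x4}; color 3 → {x2}.
That is already a proper 3-coloring.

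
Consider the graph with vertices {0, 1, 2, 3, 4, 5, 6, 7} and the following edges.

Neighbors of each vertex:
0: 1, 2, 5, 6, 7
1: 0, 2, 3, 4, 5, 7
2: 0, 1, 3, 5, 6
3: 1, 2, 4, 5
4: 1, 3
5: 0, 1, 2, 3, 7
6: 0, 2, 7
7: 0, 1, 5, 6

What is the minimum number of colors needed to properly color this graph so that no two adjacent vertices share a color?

4

1, 2, 3, 5 form a clique, so at least 4 colors are needed.
4 colors suffice: 0=yellow, 1=red, 2=blue, 3=yellow, 4=blue, 5=green, 6=red, 7=blue. No two adjacent vertices share a color.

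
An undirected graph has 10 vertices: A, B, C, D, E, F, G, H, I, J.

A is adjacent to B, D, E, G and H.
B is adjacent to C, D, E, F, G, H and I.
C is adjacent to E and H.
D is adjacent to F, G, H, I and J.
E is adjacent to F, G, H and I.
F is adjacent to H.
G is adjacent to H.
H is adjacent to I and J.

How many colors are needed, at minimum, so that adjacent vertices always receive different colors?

A, B, D, G, H form a clique, so at least 5 colors are needed.
A valid assignment using 5 colors: A=4, B=2, C=4, D=3, E=3, F=4, G=5, H=1, I=4, J=2. Every edge joins two different colors.

5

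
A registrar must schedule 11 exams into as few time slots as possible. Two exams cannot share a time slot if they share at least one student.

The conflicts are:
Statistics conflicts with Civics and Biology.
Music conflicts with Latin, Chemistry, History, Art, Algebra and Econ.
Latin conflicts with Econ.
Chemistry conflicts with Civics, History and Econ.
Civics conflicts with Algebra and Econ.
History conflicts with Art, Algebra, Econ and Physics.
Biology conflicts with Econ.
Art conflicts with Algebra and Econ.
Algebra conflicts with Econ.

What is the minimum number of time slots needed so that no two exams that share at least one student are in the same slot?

5

Music, History, Art, Algebra, Econ all conflict with each other, so at least 5 time slots are needed.
5 time slots suffice: Statistics=1, Music=3, Latin=2, Chemistry=4, Civics=2, History=2, Biology=2, Art=5, Algebra=4, Econ=1, Physics=1. Each listed conflict is separated.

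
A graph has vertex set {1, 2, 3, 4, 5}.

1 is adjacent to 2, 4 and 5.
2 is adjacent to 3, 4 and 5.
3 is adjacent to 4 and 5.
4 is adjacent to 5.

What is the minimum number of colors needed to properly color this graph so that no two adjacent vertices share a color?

2, 3, 4, 5 form a clique, so at least 4 colors are needed.
4 colors suffice: color a → {5}; color b → {2}; color c → {4}; color d → {1, 3}. No two adjacent vertices share a color.

4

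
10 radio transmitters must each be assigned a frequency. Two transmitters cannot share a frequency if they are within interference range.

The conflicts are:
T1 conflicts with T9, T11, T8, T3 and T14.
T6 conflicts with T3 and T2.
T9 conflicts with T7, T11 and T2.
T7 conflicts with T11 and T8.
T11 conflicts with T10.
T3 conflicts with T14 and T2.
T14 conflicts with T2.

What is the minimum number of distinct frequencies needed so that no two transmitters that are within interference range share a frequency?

T1, T9, T11 are mutually in conflict, so at least 3 frequencies are needed.
3 frequencies suffice: T1=1, T6=3, T9=2, T7=1, T11=3, T10=1, T8=2, T3=2, T14=3, T2=1. Each listed conflict is separated.

3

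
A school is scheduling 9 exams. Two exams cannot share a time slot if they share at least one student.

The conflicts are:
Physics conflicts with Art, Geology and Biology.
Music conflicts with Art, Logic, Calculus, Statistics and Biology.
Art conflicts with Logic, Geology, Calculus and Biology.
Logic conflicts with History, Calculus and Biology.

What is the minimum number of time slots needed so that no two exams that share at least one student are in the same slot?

Music, Art, Logic, Biology pairwise conflict, so at least 4 time slots are needed.
4 time slots suffice: time slot 1 → {Art, History, Statistics}; time slot 2 → {Physics, Music}; time slot 3 → {Logic, Geology}; time slot 4 → {Calculus, Biology}. Each listed conflict is separated.

4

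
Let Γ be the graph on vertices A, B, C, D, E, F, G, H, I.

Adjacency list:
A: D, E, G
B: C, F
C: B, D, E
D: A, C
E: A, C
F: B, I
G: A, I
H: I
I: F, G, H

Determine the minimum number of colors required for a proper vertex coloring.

The cycle B-F-I-G-A-E-C-B has odd length 7, so it cannot be 2-colored; at least 3 colors are needed.
3 colors suffice: color 1 → {A, C, I}; color 2 → {B, D, E, G, H}; color 3 → {F}. Every edge joins two different colors.

3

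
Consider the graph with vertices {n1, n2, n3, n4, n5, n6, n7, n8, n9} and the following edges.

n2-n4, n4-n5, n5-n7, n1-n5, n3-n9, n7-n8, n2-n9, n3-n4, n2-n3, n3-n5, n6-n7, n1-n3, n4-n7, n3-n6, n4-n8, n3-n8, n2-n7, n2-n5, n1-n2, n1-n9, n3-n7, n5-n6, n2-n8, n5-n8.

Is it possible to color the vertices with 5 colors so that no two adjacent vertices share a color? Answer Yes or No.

n2, n3, n4, n5, n7, n8 form a clique, so at least 6 colors are needed.
So 5 colors are not enough.

No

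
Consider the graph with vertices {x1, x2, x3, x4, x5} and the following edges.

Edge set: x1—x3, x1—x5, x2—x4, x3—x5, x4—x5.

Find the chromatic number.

3

x1, x3, x5 are pairwise adjacent, so at least 3 colors are needed.
3 colors suffice: color 1 → {x2, x5}; color 2 → {x1, x4}; color 3 → {x3}. Every edge joins two different colors.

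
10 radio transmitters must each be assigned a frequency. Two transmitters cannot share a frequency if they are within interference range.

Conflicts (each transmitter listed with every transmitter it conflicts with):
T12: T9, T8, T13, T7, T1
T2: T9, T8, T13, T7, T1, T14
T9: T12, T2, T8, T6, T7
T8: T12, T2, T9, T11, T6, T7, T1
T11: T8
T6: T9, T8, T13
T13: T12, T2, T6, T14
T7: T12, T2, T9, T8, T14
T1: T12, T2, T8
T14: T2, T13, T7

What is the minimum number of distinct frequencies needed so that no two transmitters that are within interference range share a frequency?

T12, T9, T8, T7 all conflict with each other, so at least 4 frequencies are needed.
4 frequencies suffice: frequency 1 → {T8, T13}; frequency 2 → {T12, T2, T11, T6}; frequency 3 → {T7, T1}; frequency 4 → {T9, T14}. No two conflicting transmitters share a frequency.

4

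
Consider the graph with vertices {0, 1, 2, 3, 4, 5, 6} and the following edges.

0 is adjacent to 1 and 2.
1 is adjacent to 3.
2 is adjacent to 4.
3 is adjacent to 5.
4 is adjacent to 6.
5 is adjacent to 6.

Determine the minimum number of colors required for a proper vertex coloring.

The cycle 2-0-1-3-5-6-4-2 has odd length 7, so it cannot be 2-colored; at least 3 colors are needed.
3 colors suffice: color a → {2, 3, 6}; color b → {1, 4, 5}; color c → {0}. No two adjacent vertices share a color.

3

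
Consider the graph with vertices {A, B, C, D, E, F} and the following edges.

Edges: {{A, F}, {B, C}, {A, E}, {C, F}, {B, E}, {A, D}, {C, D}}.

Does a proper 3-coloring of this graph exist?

Yes

The chromatic number is 3. The cycle B-E-A-F-C-B has odd length 5, so it cannot be 2-colored; at least 3 colors are needed.
3 colors suffice: color red → {A, C}; color blue → {D, E, F}; color green → {B}.
That is already a proper 3-coloring.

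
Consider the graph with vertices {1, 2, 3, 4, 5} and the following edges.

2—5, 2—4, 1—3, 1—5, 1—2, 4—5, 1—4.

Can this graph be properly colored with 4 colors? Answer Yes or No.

The chromatic number is 4. 1, 2, 4, 5 form a clique, so at least 4 colors are needed.
4 colors suffice: color a → {1}; color b → {3, 5}; color c → {2}; color d → {4}.
That is already a proper 4-coloring.

Yes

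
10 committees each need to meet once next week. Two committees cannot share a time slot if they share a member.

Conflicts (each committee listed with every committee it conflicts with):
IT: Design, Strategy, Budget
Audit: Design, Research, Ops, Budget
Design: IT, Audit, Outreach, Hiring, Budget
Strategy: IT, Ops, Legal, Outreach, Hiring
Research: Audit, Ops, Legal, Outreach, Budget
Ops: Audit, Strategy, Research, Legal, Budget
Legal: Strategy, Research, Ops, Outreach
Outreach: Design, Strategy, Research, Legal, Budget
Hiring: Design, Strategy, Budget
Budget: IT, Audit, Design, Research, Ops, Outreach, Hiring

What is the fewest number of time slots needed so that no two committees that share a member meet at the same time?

Audit, Research, Ops, Budget are mutually in conflict, so at least 4 time slots are needed.
4 time slots suffice: time slot 1 → {Strategy, Budget}; time slot 2 → {IT, Ops, Outreach, Hiring}; time slot 3 → {Design, Research}; time slot 4 → {Audit, Legal}. Each listed conflict is separated.

4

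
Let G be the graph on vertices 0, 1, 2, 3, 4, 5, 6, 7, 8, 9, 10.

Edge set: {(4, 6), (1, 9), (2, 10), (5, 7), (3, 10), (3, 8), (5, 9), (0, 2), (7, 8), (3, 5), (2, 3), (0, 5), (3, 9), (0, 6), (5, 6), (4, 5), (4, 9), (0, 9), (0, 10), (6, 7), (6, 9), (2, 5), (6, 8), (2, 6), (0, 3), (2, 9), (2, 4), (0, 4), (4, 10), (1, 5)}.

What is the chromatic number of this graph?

6

0, 2, 4, 5, 6, 9 form a clique, so at least 6 colors are needed.
One proper 6-coloring: 0=d, 1=b, 2=b, 3=e, 4=f, 5=a, 6=e, 7=b, 8=a, 9=c, 10=a. Every edge joins two different colors.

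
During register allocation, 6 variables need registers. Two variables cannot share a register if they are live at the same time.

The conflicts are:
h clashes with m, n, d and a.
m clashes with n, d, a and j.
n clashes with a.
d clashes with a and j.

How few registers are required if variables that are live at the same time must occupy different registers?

h, m, n, a pairwise conflict, so at least 4 registers are needed.
4 registers suffice: register 1 → {m}; register 2 → {h, j}; register 3 → {a}; register 4 → {n, d}. Every pair that conflicts lands in different registers.

4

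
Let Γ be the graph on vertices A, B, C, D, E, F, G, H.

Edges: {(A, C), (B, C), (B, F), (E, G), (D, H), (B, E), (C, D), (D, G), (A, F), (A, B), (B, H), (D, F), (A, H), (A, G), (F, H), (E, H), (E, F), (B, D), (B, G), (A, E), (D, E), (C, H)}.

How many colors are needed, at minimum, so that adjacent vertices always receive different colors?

B, D, E, F, H are mutually adjacent (a clique of size 5), so at least 5 colors are needed.
A valid assignment using 5 colors: A=2, B=1, C=3, D=2, E=3, F=5, G=4, H=4. Every edge joins two different colors.

5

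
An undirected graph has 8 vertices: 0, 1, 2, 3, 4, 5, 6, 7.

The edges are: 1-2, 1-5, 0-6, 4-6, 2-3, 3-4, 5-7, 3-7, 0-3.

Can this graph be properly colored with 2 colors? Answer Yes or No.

No

The cycle 5-7-3-2-1-5 has odd length 5, so it cannot be 2-colored; at least 3 colors are needed.
So 2 colors are not enough.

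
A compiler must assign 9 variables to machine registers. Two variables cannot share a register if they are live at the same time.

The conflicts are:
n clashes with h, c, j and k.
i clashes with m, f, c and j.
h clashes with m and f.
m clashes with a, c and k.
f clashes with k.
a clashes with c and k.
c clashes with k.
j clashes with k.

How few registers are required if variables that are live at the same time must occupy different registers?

4

m, a, c, k pairwise conflict, so at least 4 registers are needed.
A valid assignment using 4 registers: n=3, i=1, h=1, m=3, f=2, a=4, c=2, j=2, k=1. Each listed conflict is separated.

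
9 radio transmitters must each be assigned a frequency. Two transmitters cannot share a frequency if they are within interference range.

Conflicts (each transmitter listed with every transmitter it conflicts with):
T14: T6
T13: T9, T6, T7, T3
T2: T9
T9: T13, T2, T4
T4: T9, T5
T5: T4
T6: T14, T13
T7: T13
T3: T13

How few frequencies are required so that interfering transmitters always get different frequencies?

T13 and T3 conflict, so at least 2 frequencies are needed.
Using 2 frequencies: T14=1, T13=1, T2=1, T9=2, T4=1, T5=2, T6=2, T7=2, T3=2. Each listed conflict is separated.

2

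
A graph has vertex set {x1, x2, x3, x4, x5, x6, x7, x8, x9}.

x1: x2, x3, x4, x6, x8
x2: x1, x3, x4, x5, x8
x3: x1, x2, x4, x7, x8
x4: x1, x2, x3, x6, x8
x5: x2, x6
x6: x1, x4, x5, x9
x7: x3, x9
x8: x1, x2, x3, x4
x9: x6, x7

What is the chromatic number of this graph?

5

x1, x2, x3, x4, x8 are pairwise adjacent (a clique of size 5), so at least 5 colors are needed.
A valid assignment using 5 colors: x1=4, x2=1, x3=3, x4=2, x5=2, x6=1, x7=1, x8=5, x9=2. Every edge joins two different colors.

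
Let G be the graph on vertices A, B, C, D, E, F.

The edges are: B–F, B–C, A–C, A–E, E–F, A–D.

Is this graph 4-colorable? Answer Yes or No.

The chromatic number is 3. The cycle C-B-F-E-A-C has odd length 5, so it cannot be 2-colored; at least 3 colors are needed.
3 colors suffice: color 1 → {A, F}; color 2 → {B, D, E}; color 3 → {C}.
Since 4 ≥ 3, a proper 4-coloring certainly exists.

Yes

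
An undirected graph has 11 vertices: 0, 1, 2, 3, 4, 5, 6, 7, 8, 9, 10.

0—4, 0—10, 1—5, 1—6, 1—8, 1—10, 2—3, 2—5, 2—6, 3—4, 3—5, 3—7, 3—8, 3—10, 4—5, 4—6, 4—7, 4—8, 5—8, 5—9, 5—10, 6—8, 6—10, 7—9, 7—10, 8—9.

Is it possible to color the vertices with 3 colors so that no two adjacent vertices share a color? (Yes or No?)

No

3, 4, 5, 8 are pairwise adjacent (a clique of size 4), so at least 4 colors are needed.
So 3 colors are not enough.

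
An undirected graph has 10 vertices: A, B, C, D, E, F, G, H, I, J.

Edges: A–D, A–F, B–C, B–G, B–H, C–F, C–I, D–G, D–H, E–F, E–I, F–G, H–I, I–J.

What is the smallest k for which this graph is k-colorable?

2

A and F are adjacent, so at least 2 colors are needed.
A valid assignment using 2 colors: A=blue, B=red, C=blue, D=red, E=blue, F=red, G=blue, H=blue, I=red, J=blue. Every edge joins two different colors.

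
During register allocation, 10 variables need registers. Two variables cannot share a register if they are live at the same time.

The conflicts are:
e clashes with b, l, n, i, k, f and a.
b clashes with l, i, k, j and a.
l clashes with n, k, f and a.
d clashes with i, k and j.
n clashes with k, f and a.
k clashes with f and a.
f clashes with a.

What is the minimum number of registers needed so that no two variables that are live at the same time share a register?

e, l, n, k, f, a all conflict with each other, so at least 6 registers are needed.
A valid assignment using 6 registers: e=2, b=5, l=4, d=2, n=5, i=1, k=1, f=6, j=1, a=3. Each listed conflict is separated.

6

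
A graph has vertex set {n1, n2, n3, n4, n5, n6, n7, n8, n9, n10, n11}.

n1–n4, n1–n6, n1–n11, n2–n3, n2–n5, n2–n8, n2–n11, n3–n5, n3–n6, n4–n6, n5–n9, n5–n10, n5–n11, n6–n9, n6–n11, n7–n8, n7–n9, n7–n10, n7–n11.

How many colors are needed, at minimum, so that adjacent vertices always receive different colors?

n2, n3, n5 form a triangle, so at least 3 colors are needed.
3 colors suffice: n1=3, n2=3, n3=2, n4=2, n5=1, n6=1, n7=1, n8=2, n9=2, n10=2, n11=2. No two adjacent vertices share a color.

3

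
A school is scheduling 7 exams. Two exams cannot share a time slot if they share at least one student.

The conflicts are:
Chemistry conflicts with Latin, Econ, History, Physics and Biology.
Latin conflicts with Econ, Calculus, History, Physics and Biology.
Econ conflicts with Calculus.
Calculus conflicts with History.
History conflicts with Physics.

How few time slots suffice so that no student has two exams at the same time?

Chemistry, Latin, History, Physics all conflict with each other, so at least 4 time slots are needed.
A valid assignment using 4 time slots: Chemistry=2, Latin=1, Econ=3, Calculus=2, History=3, Physics=4, Biology=3. Each listed conflict is separated.

4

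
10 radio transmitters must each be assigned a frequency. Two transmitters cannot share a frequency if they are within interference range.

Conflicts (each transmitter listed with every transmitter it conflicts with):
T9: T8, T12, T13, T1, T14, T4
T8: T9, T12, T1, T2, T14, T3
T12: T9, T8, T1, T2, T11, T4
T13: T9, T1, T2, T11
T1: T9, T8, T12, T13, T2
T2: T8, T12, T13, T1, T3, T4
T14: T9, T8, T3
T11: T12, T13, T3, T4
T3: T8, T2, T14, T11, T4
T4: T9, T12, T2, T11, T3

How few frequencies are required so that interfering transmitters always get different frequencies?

4

T9, T8, T12, T1 pairwise conflict, so at least 4 frequencies are needed.
A valid assignment using 4 frequencies: T9=1, T8=2, T12=3, T13=2, T1=4, T2=1, T14=4, T11=1, T3=3, T4=2. Each listed conflict is separated.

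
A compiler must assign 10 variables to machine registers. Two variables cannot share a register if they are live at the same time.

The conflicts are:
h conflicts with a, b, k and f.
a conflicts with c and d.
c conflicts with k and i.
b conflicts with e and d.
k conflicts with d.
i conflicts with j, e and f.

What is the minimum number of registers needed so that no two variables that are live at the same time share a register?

The cycle c-k-h-f-i-c has odd length 5, so it cannot be 2-colored; at least 3 registers are needed.
3 registers suffice: register 1 → {h, i, d}; register 2 → {c, b, j, f}; register 3 → {a, k, e}. Every pair that conflicts lands in different registers.

3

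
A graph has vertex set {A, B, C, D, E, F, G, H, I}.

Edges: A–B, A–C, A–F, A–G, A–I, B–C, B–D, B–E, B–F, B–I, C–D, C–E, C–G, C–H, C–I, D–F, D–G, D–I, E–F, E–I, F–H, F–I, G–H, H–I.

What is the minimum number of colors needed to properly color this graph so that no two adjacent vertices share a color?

B, C, D, I form a clique, so at least 4 colors are needed.
4 colors suffice: color red → {G, I}; color blue → {C, F}; color green → {B, H}; color yellow → {A, D, E}. Each edge has distinct colors on its endpoints.

4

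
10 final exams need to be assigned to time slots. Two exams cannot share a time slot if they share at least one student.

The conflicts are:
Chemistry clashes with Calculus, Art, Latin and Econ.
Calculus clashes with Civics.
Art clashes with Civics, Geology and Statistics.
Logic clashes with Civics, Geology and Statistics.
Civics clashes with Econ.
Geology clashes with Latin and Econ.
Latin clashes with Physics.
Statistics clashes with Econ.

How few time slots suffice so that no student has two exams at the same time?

2

Civics and Econ conflict, so at least 2 time slots are needed.
2 time slots suffice: Chemistry=2, Calculus=1, Art=1, Logic=1, Civics=2, Geology=2, Latin=1, Physics=2, Statistics=2, Econ=1. Each listed conflict is separated.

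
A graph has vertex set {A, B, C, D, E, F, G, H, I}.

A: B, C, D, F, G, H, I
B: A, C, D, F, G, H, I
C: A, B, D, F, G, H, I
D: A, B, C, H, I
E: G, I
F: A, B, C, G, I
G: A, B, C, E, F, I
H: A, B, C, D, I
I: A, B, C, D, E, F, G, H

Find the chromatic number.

A, B, C, D, H, I form a clique, so at least 6 colors are needed.
6 colors suffice: color 1 → {I}; color 2 → {A, E}; color 3 → {B}; color 4 → {C}; color 5 → {G, H}; color 6 → {D, F}. No two adjacent vertices share a color.

6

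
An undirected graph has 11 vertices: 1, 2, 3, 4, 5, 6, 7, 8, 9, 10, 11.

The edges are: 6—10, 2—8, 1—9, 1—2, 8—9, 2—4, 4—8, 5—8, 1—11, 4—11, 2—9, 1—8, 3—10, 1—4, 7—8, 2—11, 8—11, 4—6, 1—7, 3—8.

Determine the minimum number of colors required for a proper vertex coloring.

1, 2, 4, 8, 11 form a clique, so at least 5 colors are needed.
5 colors suffice: color a → {6, 8}; color b → {1, 3, 5}; color c → {4, 7, 9, 10}; color d → {2}; color e → {11}. Every edge joins two different colors.

5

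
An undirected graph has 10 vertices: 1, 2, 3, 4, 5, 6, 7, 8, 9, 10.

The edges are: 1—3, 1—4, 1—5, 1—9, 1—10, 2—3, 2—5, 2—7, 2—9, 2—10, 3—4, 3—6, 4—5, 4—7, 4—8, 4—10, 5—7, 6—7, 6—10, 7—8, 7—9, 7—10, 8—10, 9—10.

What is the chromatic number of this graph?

4

4, 7, 8, 10 are mutually adjacent (a clique of size 4), so at least 4 colors are needed.
4 colors suffice: 1=a, 2=c, 3=b, 4=c, 5=b, 6=c, 7=a, 8=d, 9=d, 10=b. Every edge joins two different colors.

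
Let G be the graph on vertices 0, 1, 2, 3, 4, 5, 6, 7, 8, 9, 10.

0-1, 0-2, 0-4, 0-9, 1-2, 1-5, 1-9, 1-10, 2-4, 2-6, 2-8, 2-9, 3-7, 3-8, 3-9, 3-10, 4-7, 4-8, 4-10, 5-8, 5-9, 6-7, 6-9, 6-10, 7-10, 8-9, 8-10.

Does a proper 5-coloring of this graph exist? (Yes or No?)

Yes

The chromatic number is 4. 0, 1, 2, 9 are pairwise adjacent (a clique of size 4), so at least 4 colors are needed.
4 colors suffice: color red → {9, 10}; color blue → {0, 6, 8}; color green → {2, 5, 7}; color yellow → {1, 3, 4}.
Since 5 ≥ 4, a proper 5-coloring certainly exists.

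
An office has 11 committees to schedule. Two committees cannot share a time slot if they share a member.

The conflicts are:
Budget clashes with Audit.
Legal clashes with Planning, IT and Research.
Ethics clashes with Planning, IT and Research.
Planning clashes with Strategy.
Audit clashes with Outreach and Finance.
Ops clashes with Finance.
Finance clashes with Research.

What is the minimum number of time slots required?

2

Finance and Research conflict, so at least 2 time slots are needed.
2 time slots suffice: time slot 1 → {Budget, Legal, Ethics, Outreach, Finance, Strategy}; time slot 2 → {Planning, Audit, Ops, IT, Research}. No two conflicting committees share a time slot.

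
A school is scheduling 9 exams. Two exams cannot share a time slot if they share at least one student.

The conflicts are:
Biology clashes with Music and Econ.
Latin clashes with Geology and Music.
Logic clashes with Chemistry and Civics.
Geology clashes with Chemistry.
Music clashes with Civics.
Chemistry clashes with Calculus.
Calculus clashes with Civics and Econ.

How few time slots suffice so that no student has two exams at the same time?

The cycle Civics-Music-Biology-Econ-Calculus-Civics has odd length 5, so it cannot be 2-colored; at least 3 time slots are needed.
3 time slots suffice: time slot 1 → {Music, Chemistry, Econ}; time slot 2 → {Biology, Latin, Civics}; time slot 3 → {Logic, Geology, Calculus}. No two conflicting exams share a time slot.

3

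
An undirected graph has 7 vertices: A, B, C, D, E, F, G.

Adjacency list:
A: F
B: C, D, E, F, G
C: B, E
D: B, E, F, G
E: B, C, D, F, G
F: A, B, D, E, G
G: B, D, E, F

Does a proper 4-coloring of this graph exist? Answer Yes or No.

No

B, D, E, F, G form a clique, so at least 5 colors are needed.
So 4 colors are not enough.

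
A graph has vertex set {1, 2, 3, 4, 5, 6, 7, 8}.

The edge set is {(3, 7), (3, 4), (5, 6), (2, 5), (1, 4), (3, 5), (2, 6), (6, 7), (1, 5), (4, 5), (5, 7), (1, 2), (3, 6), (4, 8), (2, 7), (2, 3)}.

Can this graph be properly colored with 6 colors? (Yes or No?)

Yes

The chromatic number is 5. 2, 3, 5, 6, 7 are mutually adjacent (a clique of size 5), so at least 5 colors are needed.
5 colors suffice: color red → {5, 8}; color blue → {1, 3}; color green → {2, 4}; color yellow → {6}; color purple → {7}.
Since 6 ≥ 5, a proper 6-coloring certainly exists.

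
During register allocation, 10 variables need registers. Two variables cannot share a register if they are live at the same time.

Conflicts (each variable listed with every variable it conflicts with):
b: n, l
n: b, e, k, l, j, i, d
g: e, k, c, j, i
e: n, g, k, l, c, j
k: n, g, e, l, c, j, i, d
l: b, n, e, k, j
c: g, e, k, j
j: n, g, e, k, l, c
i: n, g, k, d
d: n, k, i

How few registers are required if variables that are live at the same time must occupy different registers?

g, e, k, c, j pairwise conflict, so at least 5 registers are needed.
Using 5 registers: b=1, n=2, g=2, e=3, k=1, l=5, c=5, j=4, i=3, d=4. No two conflicting variables share a register.

5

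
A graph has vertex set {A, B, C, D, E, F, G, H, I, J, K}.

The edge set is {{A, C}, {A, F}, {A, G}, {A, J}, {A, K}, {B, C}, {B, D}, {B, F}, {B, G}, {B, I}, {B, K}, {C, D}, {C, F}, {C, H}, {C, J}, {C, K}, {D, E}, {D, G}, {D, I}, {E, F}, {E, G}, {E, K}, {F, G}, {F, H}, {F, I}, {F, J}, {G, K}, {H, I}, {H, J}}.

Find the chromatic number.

4

C, F, H, J are pairwise adjacent (a clique of size 4), so at least 4 colors are needed.
4 colors suffice: A=green, B=green, C=blue, D=red, E=green, F=red, G=blue, H=green, I=blue, J=yellow, K=red. No two adjacent vertices share a color.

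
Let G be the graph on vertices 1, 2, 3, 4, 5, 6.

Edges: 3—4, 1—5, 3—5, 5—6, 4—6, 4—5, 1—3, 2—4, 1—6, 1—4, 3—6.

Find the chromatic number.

5

1, 3, 4, 5, 6 are mutually adjacent (a clique of size 5), so at least 5 colors are needed.
A valid assignment using 5 colors: 1=c, 2=b, 3=b, 4=a, 5=e, 6=d. Every edge joins two different colors.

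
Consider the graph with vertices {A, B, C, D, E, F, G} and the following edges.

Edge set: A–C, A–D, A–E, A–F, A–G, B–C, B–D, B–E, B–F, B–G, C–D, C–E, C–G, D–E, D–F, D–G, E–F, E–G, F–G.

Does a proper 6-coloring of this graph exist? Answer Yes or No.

Yes

The chromatic number is 5. B, D, E, F, G are pairwise adjacent (a clique of size 5), so at least 5 colors are needed.
5 colors suffice: color 1 → {E}; color 2 → {D}; color 3 → {G}; color 4 → {C, F}; color 5 → {A, B}.
Since 6 ≥ 5, a proper 6-coloring certainly exists.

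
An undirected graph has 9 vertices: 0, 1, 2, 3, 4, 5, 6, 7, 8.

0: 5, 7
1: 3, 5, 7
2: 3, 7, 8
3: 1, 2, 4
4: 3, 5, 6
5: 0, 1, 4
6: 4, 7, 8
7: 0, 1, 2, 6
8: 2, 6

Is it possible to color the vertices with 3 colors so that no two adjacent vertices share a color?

Yes

The chromatic number is 3. The cycle 6-4-5-0-7-6 has odd length 5, so it cannot be 2-colored; at least 3 colors are needed.
3 colors suffice: color red → {3, 5, 7, 8}; color blue → {0, 1, 2, 6}; color green → {4}.
That is already a proper 3-coloring.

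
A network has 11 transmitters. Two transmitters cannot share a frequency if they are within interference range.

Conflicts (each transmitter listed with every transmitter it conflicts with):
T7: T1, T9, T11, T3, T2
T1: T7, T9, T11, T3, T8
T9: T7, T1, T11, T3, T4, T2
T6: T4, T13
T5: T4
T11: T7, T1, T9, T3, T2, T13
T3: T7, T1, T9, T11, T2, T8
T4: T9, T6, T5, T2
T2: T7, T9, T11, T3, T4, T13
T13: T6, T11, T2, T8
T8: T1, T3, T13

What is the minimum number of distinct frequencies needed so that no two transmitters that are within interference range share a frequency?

T7, T1, T9, T11, T3 pairwise conflict, so at least 5 frequencies are needed.
A valid assignment using 5 frequencies: T7=5, T1=3, T9=2, T6=2, T5=2, T11=4, T3=1, T4=1, T2=3, T13=1, T8=2. No two conflicting transmitters share a frequency.

5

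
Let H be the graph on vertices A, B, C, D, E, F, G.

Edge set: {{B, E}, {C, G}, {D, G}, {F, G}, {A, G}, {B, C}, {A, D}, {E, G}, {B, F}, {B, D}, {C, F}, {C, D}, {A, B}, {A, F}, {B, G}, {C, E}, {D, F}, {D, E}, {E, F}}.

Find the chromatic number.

6

B, C, D, E, F, G form a clique, so at least 6 colors are needed.
One proper 6-coloring: A=5, B=2, C=5, D=4, E=6, F=1, G=3. Every edge joins two different colors.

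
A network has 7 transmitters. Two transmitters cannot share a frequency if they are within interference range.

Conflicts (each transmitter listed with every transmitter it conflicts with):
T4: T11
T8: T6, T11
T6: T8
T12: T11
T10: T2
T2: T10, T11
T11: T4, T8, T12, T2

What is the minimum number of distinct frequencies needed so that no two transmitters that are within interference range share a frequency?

2

T2 and T11 conflict, so at least 2 frequencies are needed.
A valid assignment using 2 frequencies: T4=2, T8=2, T6=1, T12=2, T10=1, T2=2, T11=1. No two conflicting transmitters share a frequency.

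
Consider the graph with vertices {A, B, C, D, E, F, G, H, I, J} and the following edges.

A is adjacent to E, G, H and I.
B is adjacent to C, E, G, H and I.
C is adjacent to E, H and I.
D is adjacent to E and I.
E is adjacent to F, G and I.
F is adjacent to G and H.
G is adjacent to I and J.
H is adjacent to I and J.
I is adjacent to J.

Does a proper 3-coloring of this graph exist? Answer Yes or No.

No

A, E, G, I are mutually adjacent (a clique of size 4), so at least 4 colors are needed.
So 3 colors are not enough.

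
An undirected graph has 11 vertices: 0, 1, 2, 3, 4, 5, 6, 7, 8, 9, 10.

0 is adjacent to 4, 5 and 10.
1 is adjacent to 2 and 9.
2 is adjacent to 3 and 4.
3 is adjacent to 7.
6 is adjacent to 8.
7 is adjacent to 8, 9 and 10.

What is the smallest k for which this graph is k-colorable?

3

The cycle 2-3-7-9-1-2 has odd length 5, so it cannot be 2-colored; at least 3 colors are needed.
One proper 3-coloring: 0=red, 1=green, 2=red, 3=blue, 4=blue, 5=blue, 6=red, 7=red, 8=blue, 9=blue, 10=blue. No two adjacent vertices share a color.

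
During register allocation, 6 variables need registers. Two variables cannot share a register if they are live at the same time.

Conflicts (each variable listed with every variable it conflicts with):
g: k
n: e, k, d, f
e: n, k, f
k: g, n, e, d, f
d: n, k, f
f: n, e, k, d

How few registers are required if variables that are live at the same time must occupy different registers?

4

n, k, d, f are mutually in conflict, so at least 4 registers are needed.
Using 4 registers: g=2, n=2, e=4, k=1, d=4, f=3. Every pair that conflicts lands in different registers.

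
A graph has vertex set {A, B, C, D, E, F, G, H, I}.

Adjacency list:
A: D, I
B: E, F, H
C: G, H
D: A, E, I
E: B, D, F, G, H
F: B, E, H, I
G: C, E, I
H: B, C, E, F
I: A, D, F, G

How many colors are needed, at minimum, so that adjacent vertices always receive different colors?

B, E, F, H are mutually adjacent (a clique of size 4), so at least 4 colors are needed.
One proper 4-coloring: A=3, B=4, C=1, D=2, E=1, F=2, G=2, H=3, I=1. Every edge joins two different colors.

4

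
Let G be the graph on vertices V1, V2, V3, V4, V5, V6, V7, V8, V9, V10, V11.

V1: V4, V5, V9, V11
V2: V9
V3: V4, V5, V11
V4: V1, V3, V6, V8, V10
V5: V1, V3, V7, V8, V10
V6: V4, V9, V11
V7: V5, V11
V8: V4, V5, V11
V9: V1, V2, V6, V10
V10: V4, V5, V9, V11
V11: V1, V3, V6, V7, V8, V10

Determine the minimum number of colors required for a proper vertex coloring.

V1 and V5 are adjacent, so at least 2 colors are needed.
One proper 2-coloring: V1=blue, V2=blue, V3=blue, V4=red, V5=red, V6=blue, V7=blue, V8=blue, V9=red, V10=blue, V11=red. Every edge joins two different colors.

2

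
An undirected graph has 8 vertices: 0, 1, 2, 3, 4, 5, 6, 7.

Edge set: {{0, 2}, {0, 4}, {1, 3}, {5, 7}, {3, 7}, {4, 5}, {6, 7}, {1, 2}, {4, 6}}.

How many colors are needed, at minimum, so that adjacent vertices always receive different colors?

The cycle 0-2-1-3-7-5-4-0 has odd length 7, so it cannot be 2-colored; at least 3 colors are needed.
3 colors suffice: 0=b, 1=a, 2=c, 3=b, 4=a, 5=b, 6=b, 7=a. No two adjacent vertices share a color.

3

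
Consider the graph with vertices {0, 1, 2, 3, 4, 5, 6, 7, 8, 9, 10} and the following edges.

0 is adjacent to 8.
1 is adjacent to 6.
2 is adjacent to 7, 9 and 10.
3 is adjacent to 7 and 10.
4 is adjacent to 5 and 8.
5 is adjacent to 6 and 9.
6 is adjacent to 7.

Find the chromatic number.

3

The cycle 2-7-6-5-9-2 has odd length 5, so it cannot be 2-colored; at least 3 colors are needed.
3 colors suffice: 0=a, 1=b, 2=a, 3=a, 4=a, 5=b, 6=a, 7=b, 8=b, 9=c, 10=b. No two adjacent vertices share a color.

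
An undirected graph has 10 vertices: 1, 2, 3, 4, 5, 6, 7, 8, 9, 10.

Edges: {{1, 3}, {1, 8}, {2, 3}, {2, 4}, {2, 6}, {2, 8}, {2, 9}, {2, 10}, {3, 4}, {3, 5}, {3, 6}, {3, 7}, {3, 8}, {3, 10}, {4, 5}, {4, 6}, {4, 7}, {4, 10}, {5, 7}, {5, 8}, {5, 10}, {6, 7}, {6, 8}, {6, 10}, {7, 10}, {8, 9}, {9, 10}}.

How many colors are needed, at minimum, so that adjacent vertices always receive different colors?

3, 4, 6, 7, 10 are pairwise adjacent (a clique of size 5), so at least 5 colors are needed.
One proper 5-coloring: 1=c, 2=d, 3=a, 4=c, 5=e, 6=e, 7=d, 8=b, 9=a, 10=b. No two adjacent vertices share a color.

5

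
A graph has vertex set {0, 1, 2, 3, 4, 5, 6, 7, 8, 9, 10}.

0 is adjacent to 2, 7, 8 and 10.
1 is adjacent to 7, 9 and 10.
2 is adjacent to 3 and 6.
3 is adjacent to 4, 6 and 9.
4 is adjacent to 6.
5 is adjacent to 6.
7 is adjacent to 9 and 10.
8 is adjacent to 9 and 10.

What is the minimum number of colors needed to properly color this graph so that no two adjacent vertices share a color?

3

0, 7, 10 form a triangle, so at least 3 colors are needed.
3 colors suffice: color a → {6, 7, 8}; color b → {0, 1, 3, 5}; color c → {2, 4, 9, 10}. No two adjacent vertices share a color.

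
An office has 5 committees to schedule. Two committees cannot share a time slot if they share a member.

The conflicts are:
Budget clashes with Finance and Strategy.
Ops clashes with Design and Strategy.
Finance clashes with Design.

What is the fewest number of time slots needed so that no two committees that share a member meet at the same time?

The cycle Design-Ops-Strategy-Budget-Finance-Design has odd length 5, so it cannot be 2-colored; at least 3 time slots are needed.
A valid assignment using 3 time slots: Budget=3, Ops=2, Finance=2, Design=1, Strategy=1. Each listed conflict is separated.

3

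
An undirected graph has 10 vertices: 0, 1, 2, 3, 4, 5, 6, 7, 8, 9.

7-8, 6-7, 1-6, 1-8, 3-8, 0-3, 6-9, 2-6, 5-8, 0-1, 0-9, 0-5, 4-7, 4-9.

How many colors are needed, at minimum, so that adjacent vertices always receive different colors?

2

1 and 8 are adjacent, so at least 2 colors are needed.
2 colors suffice: color red → {0, 4, 6, 8}; color blue → {1, 2, 3, 5, 7, 9}. Each edge has distinct colors on its endpoints.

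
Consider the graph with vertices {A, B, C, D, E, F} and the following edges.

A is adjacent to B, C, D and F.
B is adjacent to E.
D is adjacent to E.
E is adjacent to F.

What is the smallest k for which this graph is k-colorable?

A and F are adjacent, so at least 2 colors are needed.
A valid assignment using 2 colors: A=red, B=blue, C=blue, D=blue, E=red, F=blue. Each edge has distinct colors on its endpoints.

2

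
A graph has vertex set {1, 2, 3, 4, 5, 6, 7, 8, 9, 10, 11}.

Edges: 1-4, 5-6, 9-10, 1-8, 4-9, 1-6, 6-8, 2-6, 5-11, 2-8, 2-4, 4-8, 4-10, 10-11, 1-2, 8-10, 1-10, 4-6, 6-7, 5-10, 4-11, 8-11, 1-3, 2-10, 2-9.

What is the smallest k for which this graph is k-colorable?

1, 2, 4, 8, 10 form a clique, so at least 5 colors are needed.
One proper 5-coloring: 1=purple, 2=yellow, 3=red, 4=blue, 5=blue, 6=red, 7=blue, 8=green, 9=green, 10=red, 11=yellow. Each edge has distinct colors on its endpoints.

5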